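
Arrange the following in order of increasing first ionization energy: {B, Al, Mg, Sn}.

B is in period 2, group 13; Mg is in period 3, group 2; Al is in period 3, group 13; Sn is in period 5, group 14.
Removing the outermost electron gets harder across a period and easier down a group.
Here both period and group differ, so the two effects have to be weighed against each other.
Sn > Al: the two effects oppose for this pair; the across-period effect wins (709 vs 578 kJ/mol).
Mg > Sn: the two effects oppose for this pair; the down-group effect wins (738 vs 709 kJ/mol).
B > Mg: relative to Mg, both the across-period and down-group shifts push B's first ionization energy up.
Note the exception: Mg has a higher first ionization energy than Al, contrary to the simple trend — Al's single 3p electron is easier to remove than one from Mg's filled 3s².
For reference (kJ/mol): B 801, Mg 738, Al 578, Sn 709.
So from lowest to highest: Al < Sn < Mg < B.

Al < Sn < Mg < B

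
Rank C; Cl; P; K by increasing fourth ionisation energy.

P < Cl < K < C

Consider each +3 ion: C³⁺ still has 1 valence electron; Cl³⁺ still has 4 valence electrons; P³⁺ still has 2 valence electrons; K³⁺ is already 2 electrons into the core.
Usually core removal costs more than valence removal, but here the competition is close: a tightly held n=2 valence electron can cost more to remove than an n=3 core electron, so the actual values have to decide it.
Valence configurations: C³⁺ [He]2s¹, Cl³⁺ [Ne]3s²3p², P³⁺ [Ne]3s².
Approximate IE_4 values (kJ/mol): C 6223, Cl 5159, P 4964, K 5877.
Hence IE_4: P < Cl < K < C.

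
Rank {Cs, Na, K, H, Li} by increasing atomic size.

H is in period 1, group 1; Li is in period 2, group 1; Na is in period 3, group 1; K is in period 4, group 1; Cs is in period 6, group 1.
Radius decreases left→right (rising Z_eff, same n) and increases top→bottom (higher n).
All are in group 1, so atomic radius increases down the group.
So from smallest to largest: H < Li < Na < K < Cs.

H < Li < Na < K < Cs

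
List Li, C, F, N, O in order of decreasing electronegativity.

F > O > N > C > Li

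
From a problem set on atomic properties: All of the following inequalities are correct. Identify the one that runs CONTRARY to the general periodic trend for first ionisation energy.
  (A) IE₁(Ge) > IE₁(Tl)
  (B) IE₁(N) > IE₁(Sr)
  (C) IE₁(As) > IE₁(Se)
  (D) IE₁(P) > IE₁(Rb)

(C)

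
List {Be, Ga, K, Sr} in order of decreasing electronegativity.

Ga > Be > Sr > K

Be is in period 2, group 2; K is in period 4, group 1; Ga is in period 4, group 13; Sr is in period 5, group 2.
Smaller atoms with higher effective nuclear charge are more electronegative.
Here both period and group differ, so the two effects have to be weighed against each other.
Sr > K: the two effects oppose for this pair; the across-period effect wins (0.95 vs 0.82).
Be > Sr: Be sits above Sr in group 2, so the down-group effect alone puts Be higher.
Ga > Be: period and group pull opposite ways; the across-period shift dominates (1.81 vs 1.57).
Tabulated electronegativity (Pauling): Be 1.57, K 0.82, Ga 1.81, Sr 0.95.
So from highest to lowest: Ga > Be > Sr > K.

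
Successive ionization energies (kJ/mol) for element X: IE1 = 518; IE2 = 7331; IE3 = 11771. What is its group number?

Group 1

Look for the largest jump between consecutive ionization energies: IE2/IE1 ≈ 14.2, far larger than any earlier ratio.
That jump marks the point where a core electron is being removed. So the atom has 1 valence electron.
A main-group element with 1 valence electron is in group 1.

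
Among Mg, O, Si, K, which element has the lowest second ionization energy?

Mg

IE_2 is the cost of taking one more electron from the +1 cation: Mg⁺ still has 1 valence electron; O⁺ still has 5 valence electrons; Si⁺ still has 3 valence electrons; K⁺ is the bare [Ar] core.
Usually core removal costs more than valence removal, but here the competition is close: a tightly held n=2 valence electron can cost more to remove than an n=3 core electron, so the actual values have to decide it.
Valence configurations: Mg⁺ [Ne]3s¹, O⁺ [He]2s²2p³, Si⁺ [Ne]3s²3p¹.
Approximate IE_2 values (kJ/mol): Mg 1451, O 3388, Si 1577, K 3052.
Putting it together, IE_2: Mg < Si < K < O.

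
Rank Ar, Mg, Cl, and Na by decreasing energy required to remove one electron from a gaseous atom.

Ar > Cl > Mg > Na

Na is in period 3, group 1; Mg is in period 3, group 2; Cl is in period 3, group 17; Ar is in period 3, group 18.
IE₁ increases left→right with effective nuclear charge and decreases top→bottom as the valence shell moves farther out.
All lie in period 3, so first ionization energy increases left to right.
So from highest to lowest: Ar > Cl > Mg > Na.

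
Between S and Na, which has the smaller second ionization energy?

IE_2 is the cost of taking one more electron from the +1 cation: S⁺ still has 5 valence electrons; Na⁺ is the bare [Ne] core.
Pulling an electron out of a noble-gas core costs far more than removing a remaining valence electron, so Na sits at the high end of IE_2.
Approximate IE_2 values (kJ/mol): S 2252, Na 4562.
Overall IE_2 order: S < Na.

S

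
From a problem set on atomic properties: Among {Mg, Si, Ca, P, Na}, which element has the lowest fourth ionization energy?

Si

The fourth ionization energy removes an electron from the +3 ion. For each element: Mg³⁺ is already 1 electron into the core; Si³⁺ still has 1 valence electron; Ca³⁺ is already 1 electron into the core; P³⁺ still has 2 valence electrons; Na³⁺ is already 2 electrons into the core.
Pulling an electron out of a noble-gas core costs far more than removing a remaining valence electron, so Ca, Na and Mg sit at the high end of IE_4.
Valence configurations: Si³⁺ [Ne]3s¹, P³⁺ [Ne]3s².
Tabulated IE_4 (kJ/mol): Mg 10543, Si 4356, Ca 6491, P 4964, Na 9543.
So the fourth ionization energies run Si < P < Ca < Na < Mg.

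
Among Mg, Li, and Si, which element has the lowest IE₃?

Si

After 2 electrons have been removed, what remains? Mg²⁺ is the bare [Ne] core; Li²⁺ is already 1 electron into the core; Si²⁺ still has 2 valence electrons.
Pulling an electron out of a noble-gas core costs far more than removing a remaining valence electron, so Mg and Li sit at the high end of IE_3.
Tabulated IE_3 (kJ/mol): Mg 7733, Li 11815, Si 3232.
Putting it together, IE_3: Si < Mg < Li.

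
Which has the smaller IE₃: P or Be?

P

After 2 electrons have been removed, what remains? P²⁺ still has 3 valence electrons; Be²⁺ is the bare [He] core.
Core electrons are held far more tightly than valence electrons, so Be tops the IE_3 order.
The numbers (kJ/mol): P 2914, Be 14849.
Hence IE_3: P < Be.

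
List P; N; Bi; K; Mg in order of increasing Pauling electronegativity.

K < Mg < Bi < P < N

N is in period 2, group 15; Mg is in period 3, group 2; P is in period 3, group 15; K is in period 4, group 1; Bi is in period 6, group 15.
EN rises left→right (higher Z_eff, smaller atoms) and falls top→bottom (larger, more shielded atoms).
Here both period and group differ, so the two effects have to be weighed against each other.
Mg > K: relative to K, both the across-period and down-group shifts push Mg's electronegativity up.
Bi > Mg: period and group pull opposite ways; the across-period shift dominates (2.02 vs 1.31).
P > Bi: they share group 15; the group trend gives P the larger value.
N > P: N sits above P in group 15, so the down-group effect alone puts N higher.
Approximate values (Pauling): N 3.04, Mg 1.31, P 2.19, K 0.82, Bi 2.02.
So from lowest to highest: K < Mg < Bi < P < N.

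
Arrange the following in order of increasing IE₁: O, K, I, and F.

O is in period 2, group 16; F is in period 2, group 17; K is in period 4, group 1; I is in period 5, group 17.
Across a period the outer electron is held more tightly (higher IE₁); down a group it sits in a higher shell, more shielded, and comes off more easily.
Here both period and group differ, so the two effects have to be weighed against each other.
I > K: the two effects oppose for this pair; the across-period effect wins (1008 vs 419 kJ/mol).
O > I: period and group pull opposite ways; the down-group shift dominates (1314 vs 1008 kJ/mol).
F > O: both are in period 2; the period trend gives F the larger value.
For reference (kJ/mol): O 1314, F 1681, K 419, I 1008.
So from lowest to highest: K < I < O < F.

K < I < O < F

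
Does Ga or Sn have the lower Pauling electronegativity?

Ga is in period 4, group 13; Sn is in period 5, group 14.
EN rises left→right (higher Z_eff, smaller atoms) and falls top→bottom (larger, more shielded atoms).
These sit on a diagonal, where the across-period and down-group effects partly cancel.
Sn > Ga: period and group pull opposite ways; the across-period shift dominates (1.96 vs 1.81).
For reference (Pauling): Ga 1.81, Sn 1.96.
So Ga has the lower Pauling electronegativity (Ga < Sn).

Ga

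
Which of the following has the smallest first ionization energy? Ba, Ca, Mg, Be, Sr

Be is in period 2, group 2; Mg is in period 3, group 2; Ca is in period 4, group 2; Sr is in period 5, group 2; Ba is in period 6, group 2.
Across a period the outer electron is held more tightly (higher IE₁); down a group it sits in a higher shell, more shielded, and comes off more easily.
All are in group 2, so first ionization energy increases up the group.
The smallest first ionization energy among these belongs to Ba.

Ba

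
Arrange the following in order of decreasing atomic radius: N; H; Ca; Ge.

Ca, Ge, N, H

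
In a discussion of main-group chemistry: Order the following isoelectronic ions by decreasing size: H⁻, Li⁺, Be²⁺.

All of these have 2 electrons, so size is governed by nuclear charge alone: the more protons, the stronger the pull on the same electron cloud, and the smaller the ion.
Nuclear charges: Be²⁺ (Z=4), Li⁺ (Z=3), H⁻ (Z=1).
Largest to smallest: H⁻ > Li⁺ > Be²⁺.

H⁻ > Li⁺ > Be²⁺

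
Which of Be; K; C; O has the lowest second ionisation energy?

After 1 electron has been removed, what remains? Be⁺ still has 1 valence electron; K⁺ is the bare [Ar] core; C⁺ still has 3 valence electrons; O⁺ still has 5 valence electrons.
Usually core removal costs more than valence removal, but here the competition is close: a tightly held n=2 valence electron can cost more to remove than an n=3 core electron, so the actual values have to decide it.
Valence configurations: Be⁺ [He]2s¹, C⁺ [He]2s²2p¹, O⁺ [He]2s²2p³.
Approximate IE_2 values (kJ/mol): Be 1757, K 3052, C 2353, O 3388.
So the second ionization energies run Be < C < K < O.

Be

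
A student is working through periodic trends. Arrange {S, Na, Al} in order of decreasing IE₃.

Na > S > Al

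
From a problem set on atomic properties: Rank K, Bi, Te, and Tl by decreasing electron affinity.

Te, Bi, K, Tl

K is in period 4, group 1; Te is in period 5, group 16; Tl is in period 6, group 13; Bi is in period 6, group 15.
EA tends to increase across a period and decrease down a group, though the pattern is less regular than for IE or radius.
Here both period and group differ, so the two effects have to be weighed against each other.
K > Tl: the two effects oppose for this pair; the down-group effect wins (48 vs 19 kJ/mol).
Bi > K: the two effects oppose for this pair; the across-period effect wins (91 vs 48 kJ/mol).
Te > Bi: relative to Bi, both the across-period and down-group shifts push Te's electron affinity up.
For reference (kJ/mol): K 48, Te 190, Tl 19, Bi 91.
So from highest to lowest: Te > Bi > K > Tl.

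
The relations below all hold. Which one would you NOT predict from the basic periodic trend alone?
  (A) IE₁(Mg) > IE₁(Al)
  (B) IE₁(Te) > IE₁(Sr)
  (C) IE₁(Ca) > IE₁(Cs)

(A)

The general trend: first ionisation energy increases across a period and decreases down a group.
(A) Mg (period 3, group 2) vs Al (period 3, group 13): the stated order contradicts the simple trend.
(B) Te (period 5, group 16) vs Sr (period 5, group 2): the stated order agrees with the simple trend.
(C) Ca (period 4, group 2) vs Cs (period 6, group 1): the stated order agrees with the simple trend.
The exception is (A): Al's single 3p electron is easier to remove than one from Mg's filled 3s².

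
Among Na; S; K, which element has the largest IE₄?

After 3 electrons have been removed, what remains? Na³⁺ is already 2 electrons into the core; S³⁺ still has 3 valence electrons; K³⁺ is already 2 electrons into the core.
Core electrons are held far more tightly than valence electrons, so K and Na top the IE_4 order.
Tabulated IE_4 (kJ/mol): Na 9543, S 4556, K 5877.
So the fourth ionization energies run S < K < Na.

Na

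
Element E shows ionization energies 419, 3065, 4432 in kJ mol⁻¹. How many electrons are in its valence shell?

1

Look for the largest jump between consecutive ionization energies: IE2/IE1 ≈ 7.3, far larger than any earlier ratio.
That jump marks the point where a core electron is being removed. So the atom has 1 valence electron.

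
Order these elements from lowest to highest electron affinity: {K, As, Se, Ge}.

K < As < Ge < Se

K is in period 4, group 1; Ge is in period 4, group 14; As is in period 4, group 15; Se is in period 4, group 16.
Atoms with high Z_eff and room in the valence shell (especially the halogens) have the most exothermic electron affinities.
All lie in period 4; the across-period trend (electron affinity increases left to right) applies, with the exception below.
Note the exception: Ge has a higher electron affinity than As, contrary to the simple trend — adding an electron to As's half-filled 4p³ is unfavourable, so Ge (4p²) has the more exothermic EA.
For reference (kJ/mol): K 48, Ge 119, As 78, Se 195.
So from lowest to highest: K < As < Ge < Se.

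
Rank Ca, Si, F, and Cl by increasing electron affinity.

Ca < Si < F < Cl

Adding an electron releases more energy for atoms nearer the top right (short of the noble gases).
Neither a single period nor a single group — weigh both effects.
Si > Ca: relative to Ca, both the across-period and down-group shifts push Si's electron affinity up.
F > Si: relative to Si, both the across-period and down-group shifts push F's electron affinity up.
Cl > F: this pair runs against the simple trend — see the exception note.
Note the exception: Cl has a higher electron affinity than F, contrary to the simple trend — F's small 2p subshell makes the incoming electron feel strong e⁻–e⁻ repulsion, so Cl actually releases more energy on gaining an electron.
For reference (kJ/mol): F 328, Si 134, Cl 349, Ca 2.
So from lowest to highest: Ca < Si < F < Cl.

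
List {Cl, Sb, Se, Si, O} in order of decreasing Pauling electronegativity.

O > Cl > Se > Sb > Si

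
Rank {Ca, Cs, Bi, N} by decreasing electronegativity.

N, Bi, Ca, Cs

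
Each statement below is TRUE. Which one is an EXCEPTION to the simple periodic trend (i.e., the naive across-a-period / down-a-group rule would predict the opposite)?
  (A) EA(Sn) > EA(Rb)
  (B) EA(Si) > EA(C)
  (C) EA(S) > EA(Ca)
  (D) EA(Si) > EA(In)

The general trend: electron affinity increases across a period and decreases down a group.
(A) Sn (period 5, group 14) vs Rb (period 5, group 1): the stated order agrees with the simple trend.
(B) Si (period 3, group 14) vs C (period 2, group 14): the stated order contradicts the simple trend.
(C) S (period 3, group 16) vs Ca (period 4, group 2): the stated order agrees with the simple trend.
(D) Si (period 3, group 14) vs In (period 5, group 13): the stated order agrees with the simple trend.
The exception is (B): Si's larger, more diffuse 3p orbitals accept an added electron slightly more readily than C's compact 2p.

(B)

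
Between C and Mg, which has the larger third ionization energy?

Mg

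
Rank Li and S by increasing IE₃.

IE_3 is the cost of taking one more electron from the +2 cation: Li²⁺ is already 1 electron into the core; S²⁺ still has 4 valence electrons.
Breaking into a closed-shell core is much more expensive than removing a leftover valence electron — Li has the largest IE_3 here.
Tabulated IE_3 (kJ/mol): Li 11815, S 3357.
Putting it together, IE_3: S < Li.

S < Li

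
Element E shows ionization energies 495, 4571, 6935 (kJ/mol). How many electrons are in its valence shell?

1

Look for the largest jump between consecutive ionization energies: IE2/IE1 ≈ 9.2, far larger than any earlier ratio.
That jump marks the point where a core electron is being removed. So the atom has 1 valence electron.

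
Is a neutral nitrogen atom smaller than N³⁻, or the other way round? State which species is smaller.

N

Forming N³⁻ adds 3 electrons to N. More electron–electron repulsion in the same shell, with unchanged nuclear charge, lets the cloud expand.
An anion is larger than its parent atom: N³⁻ > N.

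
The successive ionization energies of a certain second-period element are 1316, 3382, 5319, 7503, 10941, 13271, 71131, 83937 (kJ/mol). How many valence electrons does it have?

Look for the largest jump between consecutive ionization energies: IE7/IE6 ≈ 5.4, far larger than any earlier ratio.
That jump marks the point where a core electron is being removed. So the atom has 6 valence electrons.

6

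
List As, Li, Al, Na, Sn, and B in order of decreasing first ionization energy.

As > B > Sn > Al > Li > Na

Li is in period 2, group 1; B is in period 2, group 13; Na is in period 3, group 1; Al is in period 3, group 13; As is in period 4, group 15; Sn is in period 5, group 14.
Across a period the outer electron is held more tightly (higher IE₁); down a group it sits in a higher shell, more shielded, and comes off more easily.
Here both period and group differ, so the two effects have to be weighed against each other.
Li > Na: they share group 1; the group trend gives Li the larger value.
Al > Li: the two effects oppose for this pair; the across-period effect wins (578 vs 520 kJ/mol).
Sn > Al: period and group pull opposite ways; the across-period shift dominates (709 vs 578 kJ/mol).
B > Sn: period and group pull opposite ways; the down-group shift dominates (801 vs 709 kJ/mol).
As > B: the two effects oppose for this pair; the across-period effect wins (947 vs 801 kJ/mol).
Approximate values (kJ/mol): Li 520, B 801, Na 496, Al 578, As 947, Sn 709.
So from highest to lowest: As > B > Sn > Al > Li > Na.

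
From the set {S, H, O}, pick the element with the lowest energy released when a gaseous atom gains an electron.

H

H is in period 1, group 1; O is in period 2, group 16; S is in period 3, group 16.
EA tends to increase across a period and decrease down a group, though the pattern is less regular than for IE or radius.
These span different periods and groups, so the two trends combine.
O > H: period and group pull opposite ways; the across-period shift dominates (141 vs 73 kJ/mol).
S > O: this pair runs against the simple trend — see the exception note.
Note the exception: S has a higher electron affinity than O, contrary to the simple trend — the compact 2p subshell of O repels the added electron more than S's larger 3p does.
For reference (kJ/mol): H 73, O 141, S 200.
The lowest energy released when a gaseous atom gains an electron among these belongs to H.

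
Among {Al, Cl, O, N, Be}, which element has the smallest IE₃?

Consider each +2 ion: Al²⁺ still has 1 valence electron; Cl²⁺ still has 5 valence electrons; O²⁺ still has 4 valence electrons; N²⁺ still has 3 valence electrons; Be²⁺ is the bare [He] core.
Breaking into a closed-shell core is much more expensive than removing a leftover valence electron — Be has the largest IE_3 here.
Valence configurations: Al²⁺ [Ne]3s¹, Cl²⁺ [Ne]3s²3p³, O²⁺ [He]2s²2p², N²⁺ [He]2s²2p¹.
Approximate IE_3 values (kJ/mol): Al 2745, Cl 3822, O 5300, N 4578, Be 14849.
Putting it together, IE_3: Al < Cl < N < O < Be.

Al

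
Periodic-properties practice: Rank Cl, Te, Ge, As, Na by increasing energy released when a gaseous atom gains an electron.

EA tends to increase across a period and decrease down a group, though the pattern is less regular than for IE or radius.
Neither a single period nor a single group — weigh both effects.
As > Na: period and group pull opposite ways; the across-period shift dominates (78 vs 53 kJ/mol).
Ge > As: this pair runs against the simple trend — see the exception note.
Te > Ge: period and group pull opposite ways; the across-period shift dominates (190 vs 119 kJ/mol).
Cl > Te: both effects reinforce here, so Cl is clearly the higher of the two.
Note the exception: Ge has a higher electron affinity than As, contrary to the simple trend — adding an electron to As's half-filled 4p³ is unfavourable, so Ge (4p²) has the more exothermic EA.
Tabulated electron affinity (kJ/mol): Na 53, Cl 349, Ge 119, As 78, Te 190.
So from lowest to highest: Na < As < Ge < Te < Cl.

Na, As, Ge, Te, Cl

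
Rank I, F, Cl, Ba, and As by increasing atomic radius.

F < Cl < As < I < Ba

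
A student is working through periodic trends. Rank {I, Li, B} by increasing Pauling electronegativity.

Smaller atoms with higher effective nuclear charge are more electronegative.
Neither a single period nor a single group — weigh both effects.
B > Li: B lies to the right of Li in period 2, so the across-period effect alone puts B higher.
I > B: period and group pull opposite ways; the across-period shift dominates (2.66 vs 2.04).
For reference (Pauling): Li 0.98, B 2.04, I 2.66.
So from lowest to highest: Li < B < I.

Li < B < I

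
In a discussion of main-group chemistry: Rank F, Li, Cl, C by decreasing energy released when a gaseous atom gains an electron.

Li is in period 2, group 1; C is in period 2, group 14; F is in period 2, group 17; Cl is in period 3, group 17.
Atoms with high Z_eff and room in the valence shell (especially the halogens) have the most exothermic electron affinities.
These span different periods and groups, so the two trends combine.
C > Li: both are in period 2; the period trend gives C the larger value.
F > C: both are in period 2; the period trend gives F the larger value.
Cl > F: this pair runs against the simple trend — see the exception note.
Note the exception: Cl has a higher electron affinity than F, contrary to the simple trend — F's small 2p subshell makes the incoming electron feel strong e⁻–e⁻ repulsion, so Cl actually releases more energy on gaining an electron.
For reference (kJ/mol): Li 60, C 122, F 328, Cl 349.
So from highest to lowest: Cl > F > C > Li.

Cl, F, C, Li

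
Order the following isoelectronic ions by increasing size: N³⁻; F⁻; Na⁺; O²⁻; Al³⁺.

Al³⁺, Na⁺, F⁻, O²⁻, N³⁻

All of these have 10 electrons, so size is governed by nuclear charge alone: the more protons, the stronger the pull on the same electron cloud, and the smaller the ion.
Nuclear charges: Al³⁺ (Z=13), Na⁺ (Z=11), F⁻ (Z=9), O²⁻ (Z=8), N³⁻ (Z=7).
Smallest to largest: Al³⁺ < Na⁺ < F⁻ < O²⁻ < N³⁻.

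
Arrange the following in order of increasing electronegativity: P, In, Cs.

Cs < In < P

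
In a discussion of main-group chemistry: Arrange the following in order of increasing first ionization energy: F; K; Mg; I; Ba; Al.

K < Ba < Al < Mg < I < F

F is in period 2, group 17; Mg is in period 3, group 2; Al is in period 3, group 13; K is in period 4, group 1; I is in period 5, group 17; Ba is in period 6, group 2.
Across a period the outer electron is held more tightly (higher IE₁); down a group it sits in a higher shell, more shielded, and comes off more easily.
Neither a single period nor a single group — weigh both effects.
Ba > K: period and group pull opposite ways; the across-period shift dominates (503 vs 419 kJ/mol).
Al > Ba: both effects reinforce here, so Al is clearly the higher of the two.
Mg > Al: this pair runs against the simple trend — see the exception note.
I > Mg: the two effects oppose for this pair; the across-period effect wins (1008 vs 738 kJ/mol).
F > I: F sits above I in group 17, so the down-group effect alone puts F higher.
Note the exception: Mg has a higher first ionization energy than Al, contrary to the simple trend — Al's single 3p electron is easier to remove than one from Mg's filled 3s².
Tabulated first ionization energy (kJ/mol): F 1681, Mg 738, Al 578, K 419, I 1008, Ba 503.
So from lowest to highest: K < Ba < Al < Mg < I < F.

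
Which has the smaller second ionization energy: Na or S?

S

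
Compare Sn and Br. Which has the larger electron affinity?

Br

Br is in period 4, group 17; Sn is in period 5, group 14.
Electron affinity generally becomes more exothermic across a period toward the halogens and less exothermic down a group.
Neither a single period nor a single group — weigh both effects.
Br > Sn: both effects reinforce here, so Br is clearly the higher of the two.
Tabulated electron affinity (kJ/mol): Br 325, Sn 107.
So Br has the larger electron affinity (Br > Sn).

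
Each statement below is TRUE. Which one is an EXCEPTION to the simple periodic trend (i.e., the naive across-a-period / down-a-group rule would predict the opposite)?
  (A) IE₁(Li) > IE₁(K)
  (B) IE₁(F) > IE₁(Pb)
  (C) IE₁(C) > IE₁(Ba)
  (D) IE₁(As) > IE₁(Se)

(D)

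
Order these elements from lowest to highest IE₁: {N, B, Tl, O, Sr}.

Sr < Tl < B < O < N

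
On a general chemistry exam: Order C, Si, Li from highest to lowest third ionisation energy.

Li > C > Si

After 2 electrons have been removed, what remains? C²⁺ still has 2 valence electrons; Si²⁺ still has 2 valence electrons; Li²⁺ is already 1 electron into the core.
Pulling an electron out of a noble-gas core costs far more than removing a remaining valence electron, so Li sits at the high end of IE_3.
Valence configurations: C²⁺ [He]2s², Si²⁺ [Ne]3s².
Tabulated IE_3 (kJ/mol): C 4620, Si 3232, Li 11815.
Overall IE_3 order: Si < C < Li.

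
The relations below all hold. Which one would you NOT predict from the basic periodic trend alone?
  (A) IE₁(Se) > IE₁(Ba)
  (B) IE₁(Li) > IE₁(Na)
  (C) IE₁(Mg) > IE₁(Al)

(C)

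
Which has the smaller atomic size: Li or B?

B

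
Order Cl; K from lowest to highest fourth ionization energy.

Cl < K

IE_4 is the cost of taking one more electron from the +3 cation: Cl³⁺ still has 4 valence electrons; K³⁺ is already 2 electrons into the core.
Core electrons are held far more tightly than valence electrons, so K tops the IE_4 order.
Approximate IE_4 values (kJ/mol): Cl 5159, K 5877.
Overall IE_4 order: Cl < K.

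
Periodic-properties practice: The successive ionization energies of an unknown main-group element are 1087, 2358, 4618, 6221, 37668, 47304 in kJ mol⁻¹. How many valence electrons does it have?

4

Look for the largest jump between consecutive ionization energies: IE5/IE4 ≈ 6.1, far larger than any earlier ratio.
That jump marks the point where a core electron is being removed. So the atom has 4 valence electrons.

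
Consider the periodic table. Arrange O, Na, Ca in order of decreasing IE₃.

Na > O > Ca

IE_3 is the cost of taking one more electron from the +2 cation: O²⁺ still has 4 valence electrons; Na²⁺ is already 1 electron into the core; Ca²⁺ is the bare [Ar] core.
Usually core removal costs more than valence removal, but here the competition is close: a tightly held n=2 valence electron can cost more to remove than an n=3 core electron, so the actual values have to decide it.
The numbers (kJ/mol): O 5300, Na 6910, Ca 4912.
Hence IE_3: Ca < O < Na.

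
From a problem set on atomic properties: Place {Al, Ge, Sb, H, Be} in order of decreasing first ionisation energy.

H > Be > Sb > Ge > Al

H is in period 1, group 1; Be is in period 2, group 2; Al is in period 3, group 13; Ge is in period 4, group 14; Sb is in period 5, group 15.
Across a period the outer electron is held more tightly (higher IE₁); down a group it sits in a higher shell, more shielded, and comes off more easily.
These sit on a diagonal, where the across-period and down-group effects partly cancel.
Ge > Al: the two effects oppose for this pair; the across-period effect wins (762 vs 578 kJ/mol).
Sb > Ge: period and group pull opposite ways; the across-period shift dominates (831 vs 762 kJ/mol).
Be > Sb: the two effects oppose for this pair; the down-group effect wins (900 vs 831 kJ/mol).
H > Be: period and group pull opposite ways; the down-group shift dominates (1312 vs 900 kJ/mol).
Tabulated first ionization energy (kJ/mol): H 1312, Be 900, Al 578, Ge 762, Sb 831.
So from highest to lowest: H > Be > Sb > Ge > Al.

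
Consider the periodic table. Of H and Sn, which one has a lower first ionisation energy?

Sn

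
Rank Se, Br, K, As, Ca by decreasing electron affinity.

Br > Se > As > K > Ca

Adding an electron releases more energy for atoms nearer the top right (short of the noble gases).
All lie in period 4; the across-period trend (electron affinity increases left to right) applies, with the exception below.
Note the exception: K has a higher electron affinity than Ca, contrary to the simple trend — adding an electron to Ca (ns²) has to open a new, higher-energy np subshell, which is unfavourable.
Tabulated electron affinity (kJ/mol): K 48, Ca 2, As 78, Se 195, Br 325.
So from highest to lowest: Br > Se > As > K > Ca.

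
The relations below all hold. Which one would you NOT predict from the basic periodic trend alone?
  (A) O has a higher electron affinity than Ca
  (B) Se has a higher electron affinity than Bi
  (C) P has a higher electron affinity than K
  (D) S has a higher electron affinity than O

The general trend: electron affinity increases across a period and decreases down a group.
(A) O (period 2, group 16) vs Ca (period 4, group 2): the stated order agrees with the simple trend.
(B) Se (period 4, group 16) vs Bi (period 6, group 15): the stated order agrees with the simple trend.
(C) P (period 3, group 15) vs K (period 4, group 1): the stated order agrees with the simple trend.
(D) S (period 3, group 16) vs O (period 2, group 16): the stated order contradicts the simple trend.
The exception is (D): the compact 2p subshell of O repels the added electron more than S's larger 3p does.

(D)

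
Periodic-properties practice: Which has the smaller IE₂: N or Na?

N

The second ionization energy removes an electron from the +1 ion. For each element: N⁺ still has 4 valence electrons; Na⁺ is the bare [Ne] core.
Breaking into a closed-shell core is much more expensive than removing a leftover valence electron — Na has the largest IE_2 here.
Tabulated IE_2 (kJ/mol): N 2856, Na 4562.
Putting it together, IE_2: N < Na.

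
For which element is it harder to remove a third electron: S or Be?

Consider each +2 ion: S²⁺ still has 4 valence electrons; Be²⁺ is the bare [He] core.
Pulling an electron out of a noble-gas core costs far more than removing a remaining valence electron, so Be sits at the high end of IE_3.
The numbers (kJ/mol): S 3357, Be 14849.
Putting it together, IE_3: S < Be.

Be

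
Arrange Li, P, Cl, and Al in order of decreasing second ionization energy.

Li, Cl, P, Al

The second ionization energy removes an electron from the +1 ion. For each element: Li⁺ is the bare [He] core; P⁺ still has 4 valence electrons; Cl⁺ still has 6 valence electrons; Al⁺ still has 2 valence electrons.
Pulling an electron out of a noble-gas core costs far more than removing a remaining valence electron, so Li sits at the high end of IE_2.
Valence configurations: P⁺ [Ne]3s²3p², Cl⁺ [Ne]3s²3p⁴, Al⁺ [Ne]3s².
The numbers (kJ/mol): Li 7298, P 1907, Cl 2298, Al 1817.
Hence IE_2: Al < P < Cl < Li.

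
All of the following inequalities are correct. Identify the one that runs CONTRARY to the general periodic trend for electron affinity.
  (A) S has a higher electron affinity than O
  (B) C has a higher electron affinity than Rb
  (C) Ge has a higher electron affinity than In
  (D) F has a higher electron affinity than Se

The general trend: electron affinity increases across a period and decreases down a group.
(A) S (period 3, group 16) vs O (period 2, group 16): the stated order contradicts the simple trend.
(B) C (period 2, group 14) vs Rb (period 5, group 1): the stated order agrees with the simple trend.
(C) Ge (period 4, group 14) vs In (period 5, group 13): the stated order agrees with the simple trend.
(D) F (period 2, group 17) vs Se (period 4, group 16): the stated order agrees with the simple trend.
The exception is (A): the compact 2p subshell of O repels the added electron more than S's larger 3p does.

(A)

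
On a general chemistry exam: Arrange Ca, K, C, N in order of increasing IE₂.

Ca < C < N < K

After 1 electron has been removed, what remains? Ca⁺ still has 1 valence electron; K⁺ is the bare [Ar] core; C⁺ still has 3 valence electrons; N⁺ still has 4 valence electrons.
Core electrons are held far more tightly than valence electrons, so K tops the IE_2 order.
Valence configurations: Ca⁺ [Ar]4s¹, C⁺ [He]2s²2p¹, N⁺ [He]2s²2p².
Tabulated IE_2 (kJ/mol): Ca 1145, K 3052, C 2353, N 2856.
So the second ionization energies run Ca < C < N < K.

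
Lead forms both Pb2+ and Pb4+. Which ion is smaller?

Pb4+

Both ions have Z = 82 protons, but Pb4+ has lost more electrons, so its remaining electrons feel a larger effective nuclear charge per electron and are pulled in more tightly.
Higher positive charge → smaller ion, so Pb2+ > Pb4+.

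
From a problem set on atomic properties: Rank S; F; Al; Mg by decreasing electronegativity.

Smaller atoms with higher effective nuclear charge are more electronegative.
These span different periods and groups, so the two trends combine.
Al > Mg: both are in period 3; the period trend gives Al the larger value.
S > Al: S lies to the right of Al in period 3, so the across-period effect alone puts S higher.
F > S: both effects reinforce here, so F is clearly the higher of the two.
Tabulated electronegativity (Pauling): F 3.98, Mg 1.31, Al 1.61, S 2.58.
So from highest to lowest: F > S > Al > Mg.

F > S > Al > Mg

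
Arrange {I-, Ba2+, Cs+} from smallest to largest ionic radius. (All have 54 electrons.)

Ba2+, Cs+, I-

All of these have 54 electrons, so size is governed by nuclear charge alone: the more protons, the stronger the pull on the same electron cloud, and the smaller the ion.
Nuclear charges: Ba2+ (Z=56), Cs+ (Z=55), I- (Z=53).
Smallest to largest: Ba2+ < Cs+ < I-.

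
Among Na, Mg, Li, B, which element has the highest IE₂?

Li

IE_2 is the cost of taking one more electron from the +1 cation: Na⁺ is the bare [Ne] core; Mg⁺ still has 1 valence electron; Li⁺ is the bare [He] core; B⁺ still has 2 valence electrons.
Pulling an electron out of a noble-gas core costs far more than removing a remaining valence electron, so Na and Li sit at the high end of IE_2.
Valence configurations: Mg⁺ [Ne]3s¹, B⁺ [He]2s².
Approximate IE_2 values (kJ/mol): Na 4562, Mg 1451, Li 7298, B 2427.
Hence IE_2: Mg < B < Na < Li.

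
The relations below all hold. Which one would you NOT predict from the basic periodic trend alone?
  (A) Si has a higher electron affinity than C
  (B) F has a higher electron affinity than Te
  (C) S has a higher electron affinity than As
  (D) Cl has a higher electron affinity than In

(A)

The general trend: electron affinity increases across a period and decreases down a group.
(A) Si (period 3, group 14) vs C (period 2, group 14): the stated order contradicts the simple trend.
(B) F (period 2, group 17) vs Te (period 5, group 16): the stated order agrees with the simple trend.
(C) S (period 3, group 16) vs As (period 4, group 15): the stated order agrees with the simple trend.
(D) Cl (period 3, group 17) vs In (period 5, group 13): the stated order agrees with the simple trend.
The exception is (A): Si's larger, more diffuse 3p orbitals accept an added electron slightly more readily than C's compact 2p.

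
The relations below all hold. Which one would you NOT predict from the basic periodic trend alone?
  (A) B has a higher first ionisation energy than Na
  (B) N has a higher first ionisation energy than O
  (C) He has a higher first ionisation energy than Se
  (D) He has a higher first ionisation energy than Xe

(B)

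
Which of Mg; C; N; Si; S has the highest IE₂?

Consider each +1 ion: Mg⁺ still has 1 valence electron; C⁺ still has 3 valence electrons; N⁺ still has 4 valence electrons; Si⁺ still has 3 valence electrons; S⁺ still has 5 valence electrons.
All are still removing valence electrons, so compare the +1 ions as you would atoms: IE_2 generally rises across a period (higher Z_eff) and falls down a group (larger shell), subject to the usual subshell exceptions.
Valence configurations: Mg⁺ [Ne]3s¹, C⁺ [He]2s²2p¹, N⁺ [He]2s²2p², Si⁺ [Ne]3s²3p¹, S⁺ [Ne]3s²3p³.
Tabulated IE_2 (kJ/mol): Mg 1451, C 2353, N 2856, Si 1577, S 2252.
So the second ionization energies run Mg < Si < S < C < N.

N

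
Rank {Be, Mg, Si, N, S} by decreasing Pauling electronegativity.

Atoms toward the upper right of the periodic table pull bonding electrons most strongly.
These span different periods and groups, so the two trends combine.
Be > Mg: they share group 2; the group trend gives Be the larger value.
Si > Be: period and group pull opposite ways; the across-period shift dominates (1.90 vs 1.57).
S > Si: both are in period 3; the period trend gives S the larger value.
N > S: period and group pull opposite ways; the down-group shift dominates (3.04 vs 2.58).
For reference (Pauling): Be 1.57, N 3.04, Mg 1.31, Si 1.90, S 2.58.
So from highest to lowest: N > S > Si > Be > Mg.

N > S > Si > Be > Mg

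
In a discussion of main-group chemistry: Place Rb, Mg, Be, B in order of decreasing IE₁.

Be > B > Mg > Rb

Across a period the outer electron is held more tightly (higher IE₁); down a group it sits in a higher shell, more shielded, and comes off more easily.
These span different periods and groups, so the two trends combine.
Mg > Rb: both effects reinforce here, so Mg is clearly the higher of the two.
B > Mg: both effects reinforce here, so B is clearly the higher of the two.
Be > B: this pair runs against the simple trend — see the exception note.
Note the exception: Be has a higher first ionization energy than B, contrary to the simple trend — removing B's lone 2p electron is easier than breaking Be's filled 2s².
Tabulated first ionization energy (kJ/mol): Be 900, B 801, Mg 738, Rb 403.
So from highest to lowest: Be > B > Mg > Rb.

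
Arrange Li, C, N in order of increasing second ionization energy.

C, N, Li

The second ionization energy removes an electron from the +1 ion. For each element: Li⁺ is the bare [He] core; C⁺ still has 3 valence electrons; N⁺ still has 4 valence electrons.
Core electrons are held far more tightly than valence electrons, so Li tops the IE_2 order.
Valence configurations: C⁺ [He]2s²2p¹, N⁺ [He]2s²2p².
The numbers (kJ/mol): Li 7298, C 2353, N 2856.
So the second ionization energies run C < N < Li.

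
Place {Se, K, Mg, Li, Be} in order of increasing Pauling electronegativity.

Atoms toward the upper right of the periodic table pull bonding electrons most strongly.
Neither a single period nor a single group — weigh both effects.
Li > K: Li sits above K in group 1, so the down-group effect alone puts Li higher.
Mg > Li: period and group pull opposite ways; the across-period shift dominates (1.31 vs 0.98).
Be > Mg: Be sits above Mg in group 2, so the down-group effect alone puts Be higher.
Se > Be: period and group pull opposite ways; the across-period shift dominates (2.55 vs 1.57).
Approximate values (Pauling): Li 0.98, Be 1.57, Mg 1.31, K 0.82, Se 2.55.
So from lowest to highest: K < Li < Mg < Be < Se.

K < Li < Mg < Be < Se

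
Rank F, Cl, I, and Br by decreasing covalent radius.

F is in period 2, group 17; Cl is in period 3, group 17; Br is in period 4, group 17; I is in period 5, group 17.
Radius decreases left→right (rising Z_eff, same n) and increases top→bottom (higher n).
All are in group 17, so atomic radius increases down the group.
So from largest to smallest: I > Br > Cl > F.

I, Br, Cl, F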